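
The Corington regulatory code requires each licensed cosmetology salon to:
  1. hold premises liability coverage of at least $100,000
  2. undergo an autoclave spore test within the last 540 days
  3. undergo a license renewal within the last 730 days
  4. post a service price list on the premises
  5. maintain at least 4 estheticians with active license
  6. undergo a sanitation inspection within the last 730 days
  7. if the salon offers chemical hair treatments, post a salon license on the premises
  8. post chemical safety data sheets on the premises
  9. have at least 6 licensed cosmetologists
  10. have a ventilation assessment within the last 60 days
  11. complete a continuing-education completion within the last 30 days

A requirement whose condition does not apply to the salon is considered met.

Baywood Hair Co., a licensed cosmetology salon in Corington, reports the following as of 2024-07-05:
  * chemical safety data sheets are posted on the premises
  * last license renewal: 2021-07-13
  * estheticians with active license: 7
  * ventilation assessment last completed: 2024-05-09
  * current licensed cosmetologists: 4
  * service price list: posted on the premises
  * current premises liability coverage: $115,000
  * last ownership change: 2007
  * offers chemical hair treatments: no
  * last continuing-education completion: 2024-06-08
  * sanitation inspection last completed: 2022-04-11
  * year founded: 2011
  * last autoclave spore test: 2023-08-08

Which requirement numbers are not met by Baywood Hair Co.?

3, 6, 9

1. premises liability coverage $115,000 ≥ $100,000 → met
2. autoclave spore test 332 days ago vs limit 540 → met
3. license renewal 1088 days ago vs limit 730 → not met
4. service price list present → met
5. estheticians with active license 7 ≥ 4 → met
6. sanitation inspection 816 days ago vs limit 730 → not met
7. condition 'offers chemical hair treatments' does not hold → requirement n/a → met
8. chemical safety data sheets present → met
9. licensed cosmetologists 4 < 6 → not met
10. ventilation assessment 57 days ago vs limit 60 → met
11. continuing-education completion 27 days ago vs limit 30 → met
Not met: 3, 6, 9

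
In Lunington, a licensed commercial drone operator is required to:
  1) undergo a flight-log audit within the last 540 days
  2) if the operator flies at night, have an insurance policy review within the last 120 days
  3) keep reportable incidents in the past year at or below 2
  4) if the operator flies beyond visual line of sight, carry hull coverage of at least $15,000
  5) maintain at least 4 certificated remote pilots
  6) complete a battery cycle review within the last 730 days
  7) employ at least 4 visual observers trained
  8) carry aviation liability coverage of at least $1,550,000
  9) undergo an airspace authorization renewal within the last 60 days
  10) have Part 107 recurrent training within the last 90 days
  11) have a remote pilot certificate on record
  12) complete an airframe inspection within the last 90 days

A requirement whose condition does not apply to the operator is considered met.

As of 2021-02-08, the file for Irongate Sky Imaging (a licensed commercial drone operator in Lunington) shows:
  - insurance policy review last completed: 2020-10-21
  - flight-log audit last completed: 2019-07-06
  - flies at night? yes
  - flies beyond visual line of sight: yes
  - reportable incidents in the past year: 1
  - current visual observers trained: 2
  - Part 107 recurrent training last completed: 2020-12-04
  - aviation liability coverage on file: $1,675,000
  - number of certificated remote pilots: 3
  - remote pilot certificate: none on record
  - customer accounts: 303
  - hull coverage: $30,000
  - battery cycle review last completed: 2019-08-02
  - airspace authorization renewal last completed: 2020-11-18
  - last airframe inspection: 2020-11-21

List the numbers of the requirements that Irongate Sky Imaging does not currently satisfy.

1. flight-log audit 583 days ago vs limit 540 → not met
2. condition 'flies at night' holds; insurance policy review 110 days ago vs limit 120 → met
3. reportable incidents in the past year 1 ≤ 2 → met
4. condition 'flies beyond visual line of sight' holds; hull coverage $30,000 ≥ $15,000 → met
5. certificated remote pilots 3 < 4 → not met
6. battery cycle review 556 days ago vs limit 730 → met
7. visual observers trained 2 < 4 → not met
8. aviation liability coverage $1,675,000 ≥ $1,550,000 → met
9. airspace authorization renewal 82 days ago vs limit 60 → not met
10. Part 107 recurrent training 66 days ago vs limit 90 → met
11. remote pilot certificate absent → not met
12. airframe inspection 79 days ago vs limit 90 → met
Not met: 1, 5, 7, 9, 11

1, 5, 7, 9, 11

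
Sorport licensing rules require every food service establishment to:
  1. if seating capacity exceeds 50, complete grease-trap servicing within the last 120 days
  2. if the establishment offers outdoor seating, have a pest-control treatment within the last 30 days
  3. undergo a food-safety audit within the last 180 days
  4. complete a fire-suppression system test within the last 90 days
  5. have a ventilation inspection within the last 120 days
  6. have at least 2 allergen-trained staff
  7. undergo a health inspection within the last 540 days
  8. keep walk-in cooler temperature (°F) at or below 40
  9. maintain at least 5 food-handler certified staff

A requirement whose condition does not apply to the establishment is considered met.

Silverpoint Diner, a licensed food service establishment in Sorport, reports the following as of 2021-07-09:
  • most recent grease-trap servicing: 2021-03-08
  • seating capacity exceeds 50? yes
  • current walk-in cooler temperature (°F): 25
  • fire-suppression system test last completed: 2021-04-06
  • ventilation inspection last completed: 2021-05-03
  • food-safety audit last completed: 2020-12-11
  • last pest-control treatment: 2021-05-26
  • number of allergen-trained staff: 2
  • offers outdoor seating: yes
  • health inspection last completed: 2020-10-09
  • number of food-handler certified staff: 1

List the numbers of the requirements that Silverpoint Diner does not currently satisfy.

1. condition 'seating capacity exceeds 50' holds; grease-trap servicing 123 days ago vs limit 120 → not met
2. condition 'offers outdoor seating' holds; pest-control treatment 44 days ago vs limit 30 → not met
3. food-safety audit 210 days ago vs limit 180 → not met
4. fire-suppression system test 94 days ago vs limit 90 → not met
5. ventilation inspection 67 days ago vs limit 120 → met
6. allergen-trained staff 2 ≥ 2 → met
7. health inspection 273 days ago vs limit 540 → met
8. walk-in cooler temperature (°F) 25 ≤ 40 → met
9. food-handler certified staff 1 < 5 → not met
Not met: 1, 2, 3, 4, 9

1, 2, 3, 4, 9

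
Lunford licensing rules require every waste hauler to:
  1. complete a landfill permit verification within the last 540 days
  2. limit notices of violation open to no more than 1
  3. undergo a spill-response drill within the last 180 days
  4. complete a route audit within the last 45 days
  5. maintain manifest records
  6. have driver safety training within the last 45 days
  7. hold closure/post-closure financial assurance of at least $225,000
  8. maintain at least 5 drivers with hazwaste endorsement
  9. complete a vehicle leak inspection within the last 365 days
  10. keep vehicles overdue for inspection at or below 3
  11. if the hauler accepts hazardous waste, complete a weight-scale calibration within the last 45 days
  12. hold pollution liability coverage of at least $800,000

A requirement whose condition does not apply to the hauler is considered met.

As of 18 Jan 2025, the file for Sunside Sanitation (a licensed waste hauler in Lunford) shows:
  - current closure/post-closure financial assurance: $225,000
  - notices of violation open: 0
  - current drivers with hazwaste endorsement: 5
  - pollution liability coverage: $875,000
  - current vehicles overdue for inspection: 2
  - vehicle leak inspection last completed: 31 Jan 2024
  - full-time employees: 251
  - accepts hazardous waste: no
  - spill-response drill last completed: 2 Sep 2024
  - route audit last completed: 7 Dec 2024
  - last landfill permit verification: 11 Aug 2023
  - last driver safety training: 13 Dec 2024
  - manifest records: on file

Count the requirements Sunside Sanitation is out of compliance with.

1. landfill permit verification 526 days ago vs limit 540 → met
2. notices of violation open 0 ≤ 1 → met
3. spill-response drill 138 days ago vs limit 180 → met
4. route audit 42 days ago vs limit 45 → met
5. manifest records present → met
6. driver safety training 36 days ago vs limit 45 → met
7. closure/post-closure financial assurance $225,000 ≥ $225,000 → met
8. drivers with hazwaste endorsement 5 ≥ 5 → met
9. vehicle leak inspection 353 days ago vs limit 365 → met
10. vehicles overdue for inspection 2 ≤ 3 → met
11. condition 'accepts hazardous waste' does not hold → requirement n/a → met
12. pollution liability coverage $875,000 ≥ $800,000 → met
Not met: 0 of 12

0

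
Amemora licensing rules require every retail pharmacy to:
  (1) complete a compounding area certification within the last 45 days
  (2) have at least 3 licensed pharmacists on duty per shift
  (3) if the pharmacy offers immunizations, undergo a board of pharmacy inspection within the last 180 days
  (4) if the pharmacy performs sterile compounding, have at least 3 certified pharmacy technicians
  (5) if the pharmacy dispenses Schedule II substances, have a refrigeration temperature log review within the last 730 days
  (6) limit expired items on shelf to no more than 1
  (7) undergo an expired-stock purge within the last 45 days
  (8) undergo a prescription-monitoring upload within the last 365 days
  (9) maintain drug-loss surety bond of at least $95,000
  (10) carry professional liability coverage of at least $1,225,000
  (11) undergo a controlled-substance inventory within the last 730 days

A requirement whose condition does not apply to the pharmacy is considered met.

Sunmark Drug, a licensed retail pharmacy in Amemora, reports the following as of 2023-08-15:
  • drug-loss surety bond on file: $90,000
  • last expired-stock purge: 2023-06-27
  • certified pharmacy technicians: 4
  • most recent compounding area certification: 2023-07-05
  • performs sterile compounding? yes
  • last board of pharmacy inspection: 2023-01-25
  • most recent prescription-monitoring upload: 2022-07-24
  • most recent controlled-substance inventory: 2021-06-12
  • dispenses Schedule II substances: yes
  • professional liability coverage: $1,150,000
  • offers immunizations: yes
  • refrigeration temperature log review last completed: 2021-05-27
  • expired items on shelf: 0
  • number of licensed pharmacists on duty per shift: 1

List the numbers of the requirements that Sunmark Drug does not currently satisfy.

1. compounding area certification 41 days ago vs limit 45 → met
2. licensed pharmacists on duty per shift 1 < 3 → not met
3. condition 'offers immunizations' holds; board of pharmacy inspection 202 days ago vs limit 180 → not met
4. condition 'performs sterile compounding' holds; certified pharmacy technicians 4 ≥ 3 → met
5. condition 'dispenses Schedule II substances' holds; refrigeration temperature log review 810 days ago vs limit 730 → not met
6. expired items on shelf 0 ≤ 1 → met
7. expired-stock purge 49 days ago vs limit 45 → not met
8. prescription-monitoring upload 387 days ago vs limit 365 → not met
9. drug-loss surety bond $90,000 < $95,000 → not met
10. professional liability coverage $1,150,000 < $1,225,000 → not met
11. controlled-substance inventory 794 days ago vs limit 730 → not met
Not met: 2, 3, 5, 7, 8, 9, 10, 11

2, 3, 5, 7, 8, 9, 10, 11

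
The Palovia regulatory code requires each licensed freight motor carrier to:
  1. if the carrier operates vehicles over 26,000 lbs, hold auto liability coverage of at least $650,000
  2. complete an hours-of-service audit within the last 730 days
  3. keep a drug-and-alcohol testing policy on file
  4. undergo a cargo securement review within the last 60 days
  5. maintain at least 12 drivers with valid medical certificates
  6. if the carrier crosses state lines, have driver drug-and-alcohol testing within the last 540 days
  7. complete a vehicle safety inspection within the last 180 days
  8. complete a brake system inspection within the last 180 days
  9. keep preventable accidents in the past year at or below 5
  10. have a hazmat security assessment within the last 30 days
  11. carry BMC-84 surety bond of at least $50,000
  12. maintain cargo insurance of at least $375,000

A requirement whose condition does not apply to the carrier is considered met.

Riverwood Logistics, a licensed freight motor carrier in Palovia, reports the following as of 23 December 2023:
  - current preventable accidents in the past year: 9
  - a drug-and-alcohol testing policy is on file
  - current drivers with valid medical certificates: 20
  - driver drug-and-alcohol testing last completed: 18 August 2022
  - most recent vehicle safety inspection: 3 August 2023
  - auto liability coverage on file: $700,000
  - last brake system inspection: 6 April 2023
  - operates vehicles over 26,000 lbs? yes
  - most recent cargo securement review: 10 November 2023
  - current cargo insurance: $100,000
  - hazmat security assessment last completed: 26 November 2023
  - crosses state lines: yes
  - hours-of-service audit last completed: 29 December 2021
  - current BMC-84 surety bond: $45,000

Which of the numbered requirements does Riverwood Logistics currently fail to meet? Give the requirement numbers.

8, 9, 11, 12

1. condition 'operates vehicles over 26,000 lbs' holds; auto liability coverage $700,000 ≥ $650,000 → met
2. hours-of-service audit 724 days ago vs limit 730 → met
3. drug-and-alcohol testing policy present → met
4. cargo securement review 43 days ago vs limit 60 → met
5. drivers with valid medical certificates 20 ≥ 12 → met
6. condition 'crosses state lines' holds; driver drug-and-alcohol testing 492 days ago vs limit 540 → met
7. vehicle safety inspection 142 days ago vs limit 180 → met
8. brake system inspection 261 days ago vs limit 180 → not met
9. preventable accidents in the past year 9 > 5 → not met
10. hazmat security assessment 27 days ago vs limit 30 → met
11. BMC-84 surety bond $45,000 < $50,000 → not met
12. cargo insurance $100,000 < $375,000 → not met
Not met: 8, 9, 11, 12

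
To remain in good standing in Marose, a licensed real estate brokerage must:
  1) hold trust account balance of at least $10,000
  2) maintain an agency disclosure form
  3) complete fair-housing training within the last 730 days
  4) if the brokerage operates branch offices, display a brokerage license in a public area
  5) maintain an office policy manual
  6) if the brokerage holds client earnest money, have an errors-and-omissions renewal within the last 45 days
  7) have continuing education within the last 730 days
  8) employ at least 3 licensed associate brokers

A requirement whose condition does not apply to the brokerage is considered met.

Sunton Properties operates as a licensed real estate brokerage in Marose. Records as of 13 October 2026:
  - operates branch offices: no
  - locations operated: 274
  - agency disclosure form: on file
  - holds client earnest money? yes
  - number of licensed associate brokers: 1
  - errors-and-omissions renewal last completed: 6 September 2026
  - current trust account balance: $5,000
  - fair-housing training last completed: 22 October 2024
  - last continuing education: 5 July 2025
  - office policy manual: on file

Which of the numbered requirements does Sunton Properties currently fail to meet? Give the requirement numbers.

1, 8

1. trust account balance $5,000 < $10,000 → not met
2. agency disclosure form present → met
3. fair-housing training 721 days ago vs limit 730 → met
4. condition 'operates branch offices' does not hold → requirement n/a → met
5. office policy manual present → met
6. condition 'holds client earnest money' holds; errors-and-omissions renewal 37 days ago vs limit 45 → met
7. continuing education 465 days ago vs limit 730 → met
8. licensed associate brokers 1 < 3 → not met
Not met: 1, 8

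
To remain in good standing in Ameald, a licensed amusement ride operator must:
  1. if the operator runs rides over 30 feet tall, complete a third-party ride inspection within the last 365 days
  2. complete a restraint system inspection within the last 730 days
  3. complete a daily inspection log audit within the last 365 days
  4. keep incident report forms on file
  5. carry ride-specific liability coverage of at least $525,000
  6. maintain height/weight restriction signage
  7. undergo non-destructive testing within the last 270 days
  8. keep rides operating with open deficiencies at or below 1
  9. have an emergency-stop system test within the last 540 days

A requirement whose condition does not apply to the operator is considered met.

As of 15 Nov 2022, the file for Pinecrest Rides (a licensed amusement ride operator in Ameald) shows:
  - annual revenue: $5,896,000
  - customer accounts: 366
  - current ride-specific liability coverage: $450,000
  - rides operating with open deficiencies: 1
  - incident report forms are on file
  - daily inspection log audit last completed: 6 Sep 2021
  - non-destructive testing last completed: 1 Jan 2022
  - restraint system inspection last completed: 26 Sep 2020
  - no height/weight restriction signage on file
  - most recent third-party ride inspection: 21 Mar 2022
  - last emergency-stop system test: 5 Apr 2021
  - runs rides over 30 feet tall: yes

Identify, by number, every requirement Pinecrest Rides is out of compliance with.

2, 3, 5, 6, 7, 9

1. condition 'runs rides over 30 feet tall' holds; third-party ride inspection 239 days ago vs limit 365 → met
2. restraint system inspection 780 days ago vs limit 730 → not met
3. daily inspection log audit 435 days ago vs limit 365 → not met
4. incident report forms present → met
5. ride-specific liability coverage $450,000 < $525,000 → not met
6. height/weight restriction signage absent → not met
7. non-destructive testing 318 days ago vs limit 270 → not met
8. rides operating with open deficiencies 1 ≤ 1 → met
9. emergency-stop system test 589 days ago vs limit 540 → not met
Not met: 2, 3, 5, 6, 7, 9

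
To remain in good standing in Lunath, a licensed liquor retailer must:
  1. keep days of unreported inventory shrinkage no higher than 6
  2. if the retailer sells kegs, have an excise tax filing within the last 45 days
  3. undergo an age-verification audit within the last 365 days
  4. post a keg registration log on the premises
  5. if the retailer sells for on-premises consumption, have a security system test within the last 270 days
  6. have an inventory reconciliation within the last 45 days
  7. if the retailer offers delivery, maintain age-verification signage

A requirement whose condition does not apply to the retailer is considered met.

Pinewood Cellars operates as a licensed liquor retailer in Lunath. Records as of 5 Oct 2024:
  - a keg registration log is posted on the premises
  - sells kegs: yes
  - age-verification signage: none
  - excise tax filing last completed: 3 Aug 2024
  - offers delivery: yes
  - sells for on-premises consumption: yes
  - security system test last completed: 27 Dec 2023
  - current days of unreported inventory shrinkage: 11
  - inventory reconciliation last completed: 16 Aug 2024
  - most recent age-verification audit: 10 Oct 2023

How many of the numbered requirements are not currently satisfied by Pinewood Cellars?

5

1. days of unreported inventory shrinkage 11 > 6 → not met
2. condition 'sells kegs' holds; excise tax filing 63 days ago vs limit 45 → not met
3. age-verification audit 361 days ago vs limit 365 → met
4. keg registration log present → met
5. condition 'sells for on-premises consumption' holds; security system test 283 days ago vs limit 270 → not met
6. inventory reconciliation 50 days ago vs limit 45 → not met
7. condition 'offers delivery' holds; age-verification signage absent → not met
Not met: 5 of 7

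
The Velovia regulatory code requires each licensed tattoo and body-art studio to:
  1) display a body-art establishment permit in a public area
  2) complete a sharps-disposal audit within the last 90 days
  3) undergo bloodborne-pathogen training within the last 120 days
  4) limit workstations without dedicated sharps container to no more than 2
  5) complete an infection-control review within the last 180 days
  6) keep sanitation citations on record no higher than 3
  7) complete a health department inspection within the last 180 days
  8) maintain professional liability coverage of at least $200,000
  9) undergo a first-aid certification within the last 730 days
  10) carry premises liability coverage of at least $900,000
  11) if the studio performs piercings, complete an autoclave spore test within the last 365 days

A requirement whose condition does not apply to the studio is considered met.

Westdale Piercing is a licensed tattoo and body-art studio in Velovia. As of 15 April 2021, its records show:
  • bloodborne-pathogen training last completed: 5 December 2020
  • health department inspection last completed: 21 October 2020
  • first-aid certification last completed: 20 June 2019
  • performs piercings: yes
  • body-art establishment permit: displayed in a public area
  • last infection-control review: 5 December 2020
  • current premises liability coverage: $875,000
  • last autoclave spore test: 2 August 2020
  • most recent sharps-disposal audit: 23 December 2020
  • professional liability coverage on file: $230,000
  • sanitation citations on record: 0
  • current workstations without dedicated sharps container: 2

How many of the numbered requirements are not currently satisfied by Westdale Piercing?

1. body-art establishment permit present → met
2. sharps-disposal audit 113 days ago vs limit 90 → not met
3. bloodborne-pathogen training 131 days ago vs limit 120 → not met
4. workstations without dedicated sharps container 2 ≤ 2 → met
5. infection-control review 131 days ago vs limit 180 → met
6. sanitation citations on record 0 ≤ 3 → met
7. health department inspection 176 days ago vs limit 180 → met
8. professional liability coverage $230,000 ≥ $200,000 → met
9. first-aid certification 665 days ago vs limit 730 → met
10. premises liability coverage $875,000 < $900,000 → not met
11. condition 'performs piercings' holds; autoclave spore test 256 days ago vs limit 365 → met
Not met: 3 of 11

3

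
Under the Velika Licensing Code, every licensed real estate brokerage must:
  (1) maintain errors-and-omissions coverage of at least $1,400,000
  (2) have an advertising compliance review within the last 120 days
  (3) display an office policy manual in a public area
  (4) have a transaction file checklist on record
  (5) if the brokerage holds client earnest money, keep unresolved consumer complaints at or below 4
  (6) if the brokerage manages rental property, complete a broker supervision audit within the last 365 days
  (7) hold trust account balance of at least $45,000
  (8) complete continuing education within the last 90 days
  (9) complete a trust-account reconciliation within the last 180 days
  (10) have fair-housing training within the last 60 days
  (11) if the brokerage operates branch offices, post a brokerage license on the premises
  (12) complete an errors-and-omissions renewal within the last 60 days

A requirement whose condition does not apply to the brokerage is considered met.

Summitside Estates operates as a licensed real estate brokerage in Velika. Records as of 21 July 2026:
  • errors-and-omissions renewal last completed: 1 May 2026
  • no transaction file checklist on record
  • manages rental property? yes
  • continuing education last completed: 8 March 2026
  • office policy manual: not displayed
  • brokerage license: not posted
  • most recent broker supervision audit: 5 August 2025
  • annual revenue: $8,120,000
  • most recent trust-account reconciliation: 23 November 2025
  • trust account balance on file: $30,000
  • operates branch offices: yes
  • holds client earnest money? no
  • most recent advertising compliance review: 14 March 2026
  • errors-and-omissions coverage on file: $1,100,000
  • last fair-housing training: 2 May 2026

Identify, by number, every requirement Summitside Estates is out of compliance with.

1, 2, 3, 4, 7, 8, 9, 10, 11, 12

1. errors-and-omissions coverage $1,100,000 < $1,400,000 → not met
2. advertising compliance review 129 days ago vs limit 120 → not met
3. office policy manual absent → not met
4. transaction file checklist absent → not met
5. condition 'holds client earnest money' does not hold → requirement n/a → met
6. condition 'manages rental property' holds; broker supervision audit 350 days ago vs limit 365 → met
7. trust account balance $30,000 < $45,000 → not met
8. continuing education 135 days ago vs limit 90 → not met
9. trust-account reconciliation 240 days ago vs limit 180 → not met
10. fair-housing training 80 days ago vs limit 60 → not met
11. condition 'operates branch offices' holds; brokerage license absent → not met
12. errors-and-omissions renewal 81 days ago vs limit 60 → not met
Not met: 1, 2, 3, 4, 7, 8, 9, 10, 11, 12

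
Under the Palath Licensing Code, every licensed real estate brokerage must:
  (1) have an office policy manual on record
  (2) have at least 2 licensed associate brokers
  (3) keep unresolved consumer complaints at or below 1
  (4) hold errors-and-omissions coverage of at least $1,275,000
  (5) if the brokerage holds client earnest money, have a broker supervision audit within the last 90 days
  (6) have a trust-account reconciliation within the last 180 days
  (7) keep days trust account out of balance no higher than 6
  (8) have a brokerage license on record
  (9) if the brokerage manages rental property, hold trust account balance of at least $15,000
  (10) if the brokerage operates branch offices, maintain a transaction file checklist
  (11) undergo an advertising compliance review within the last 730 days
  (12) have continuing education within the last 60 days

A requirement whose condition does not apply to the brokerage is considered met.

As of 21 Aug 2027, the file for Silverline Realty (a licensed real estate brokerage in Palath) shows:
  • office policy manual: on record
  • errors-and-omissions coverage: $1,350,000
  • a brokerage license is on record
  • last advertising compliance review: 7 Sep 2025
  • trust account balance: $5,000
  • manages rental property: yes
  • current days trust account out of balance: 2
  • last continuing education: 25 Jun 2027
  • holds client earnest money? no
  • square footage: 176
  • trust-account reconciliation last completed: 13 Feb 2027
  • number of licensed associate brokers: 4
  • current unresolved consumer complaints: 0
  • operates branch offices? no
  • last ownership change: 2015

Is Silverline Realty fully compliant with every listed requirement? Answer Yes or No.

No

1. office policy manual present → met
2. licensed associate brokers 4 ≥ 2 → met
3. unresolved consumer complaints 0 ≤ 1 → met
4. errors-and-omissions coverage $1,350,000 ≥ $1,275,000 → met
5. condition 'holds client earnest money' does not hold → requirement n/a → met
6. trust-account reconciliation 189 days ago vs limit 180 → not met
7. days trust account out of balance 2 ≤ 6 → met
8. brokerage license present → met
9. condition 'manages rental property' holds; trust account balance $5,000 < $15,000 → not met
10. condition 'operates branch offices' does not hold → requirement n/a → met
11. advertising compliance review 713 days ago vs limit 730 → met
12. continuing education 57 days ago vs limit 60 → met
Not met: 6, 9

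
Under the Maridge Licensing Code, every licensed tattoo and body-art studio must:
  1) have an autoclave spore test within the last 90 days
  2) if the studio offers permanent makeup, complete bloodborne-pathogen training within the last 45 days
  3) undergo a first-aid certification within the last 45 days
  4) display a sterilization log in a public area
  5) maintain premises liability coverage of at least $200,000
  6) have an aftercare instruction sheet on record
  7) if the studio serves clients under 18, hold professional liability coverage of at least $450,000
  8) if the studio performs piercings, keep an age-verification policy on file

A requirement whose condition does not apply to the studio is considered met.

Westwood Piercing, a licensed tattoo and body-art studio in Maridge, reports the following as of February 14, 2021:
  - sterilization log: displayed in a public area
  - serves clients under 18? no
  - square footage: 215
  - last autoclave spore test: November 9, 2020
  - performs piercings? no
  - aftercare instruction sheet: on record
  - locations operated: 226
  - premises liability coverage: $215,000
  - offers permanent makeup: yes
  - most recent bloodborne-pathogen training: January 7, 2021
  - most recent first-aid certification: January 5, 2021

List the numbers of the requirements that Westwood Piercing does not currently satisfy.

1

1. autoclave spore test 97 days ago vs limit 90 → not met
2. condition 'offers permanent makeup' holds; bloodborne-pathogen training 38 days ago vs limit 45 → met
3. first-aid certification 40 days ago vs limit 45 → met
4. sterilization log present → met
5. premises liability coverage $215,000 ≥ $200,000 → met
6. aftercare instruction sheet present → met
7. condition 'serves clients under 18' does not hold → requirement n/a → met
8. condition 'performs piercings' does not hold → requirement n/a → met
Not met: 1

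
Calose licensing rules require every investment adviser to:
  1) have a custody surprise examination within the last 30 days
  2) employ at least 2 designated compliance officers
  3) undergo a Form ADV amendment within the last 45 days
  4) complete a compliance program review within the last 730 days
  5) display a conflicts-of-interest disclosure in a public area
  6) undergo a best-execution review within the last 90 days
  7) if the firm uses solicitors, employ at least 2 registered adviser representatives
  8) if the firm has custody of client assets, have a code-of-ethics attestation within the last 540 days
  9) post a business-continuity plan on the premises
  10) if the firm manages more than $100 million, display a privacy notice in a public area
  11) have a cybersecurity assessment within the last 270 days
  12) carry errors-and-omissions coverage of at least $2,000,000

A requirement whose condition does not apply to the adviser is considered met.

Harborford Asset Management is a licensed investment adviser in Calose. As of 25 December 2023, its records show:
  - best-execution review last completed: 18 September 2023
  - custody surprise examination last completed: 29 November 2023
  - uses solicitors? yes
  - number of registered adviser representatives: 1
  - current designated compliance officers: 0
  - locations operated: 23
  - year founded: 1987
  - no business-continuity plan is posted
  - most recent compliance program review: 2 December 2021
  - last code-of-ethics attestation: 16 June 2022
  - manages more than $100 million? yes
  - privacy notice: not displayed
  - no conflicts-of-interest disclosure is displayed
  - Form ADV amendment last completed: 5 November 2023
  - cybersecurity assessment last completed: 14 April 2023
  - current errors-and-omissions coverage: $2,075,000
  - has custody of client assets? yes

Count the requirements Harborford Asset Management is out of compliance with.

9

1. custody surprise examination 26 days ago vs limit 30 → met
2. designated compliance officers 0 < 2 → not met
3. Form ADV amendment 50 days ago vs limit 45 → not met
4. compliance program review 753 days ago vs limit 730 → not met
5. conflicts-of-interest disclosure absent → not met
6. best-execution review 98 days ago vs limit 90 → not met
7. condition 'uses solicitors' holds; registered adviser representatives 1 < 2 → not met
8. condition 'has custody of client assets' holds; code-of-ethics attestation 557 days ago vs limit 540 → not met
9. business-continuity plan absent → not met
10. condition 'manages more than $100 million' holds; privacy notice absent → not met
11. cybersecurity assessment 255 days ago vs limit 270 → met
12. errors-and-omissions coverage $2,075,000 ≥ $2,000,000 → met
Not met: 9 of 12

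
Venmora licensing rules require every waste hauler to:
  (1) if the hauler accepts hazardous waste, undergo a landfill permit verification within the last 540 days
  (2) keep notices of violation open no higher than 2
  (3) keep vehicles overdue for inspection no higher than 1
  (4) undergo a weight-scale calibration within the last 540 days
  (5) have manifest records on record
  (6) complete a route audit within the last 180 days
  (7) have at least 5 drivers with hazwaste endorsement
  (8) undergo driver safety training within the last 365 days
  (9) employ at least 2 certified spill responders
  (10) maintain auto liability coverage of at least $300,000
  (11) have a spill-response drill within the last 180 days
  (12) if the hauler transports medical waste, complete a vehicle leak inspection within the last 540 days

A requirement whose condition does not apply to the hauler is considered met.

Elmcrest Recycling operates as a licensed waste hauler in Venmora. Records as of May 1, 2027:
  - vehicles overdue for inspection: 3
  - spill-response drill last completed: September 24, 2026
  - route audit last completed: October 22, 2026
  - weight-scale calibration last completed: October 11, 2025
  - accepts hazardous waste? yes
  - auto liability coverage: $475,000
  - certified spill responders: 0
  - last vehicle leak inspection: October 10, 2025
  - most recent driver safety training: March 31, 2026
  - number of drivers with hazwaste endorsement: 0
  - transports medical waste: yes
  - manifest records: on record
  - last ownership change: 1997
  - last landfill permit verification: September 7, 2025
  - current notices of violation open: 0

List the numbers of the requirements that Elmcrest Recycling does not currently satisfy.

1, 3, 4, 6, 7, 8, 9, 11, 12

1. condition 'accepts hazardous waste' holds; landfill permit verification 601 days ago vs limit 540 → not met
2. notices of violation open 0 ≤ 2 → met
3. vehicles overdue for inspection 3 > 1 → not met
4. weight-scale calibration 567 days ago vs limit 540 → not met
5. manifest records present → met
6. route audit 191 days ago vs limit 180 → not met
7. drivers with hazwaste endorsement 0 < 5 → not met
8. driver safety training 396 days ago vs limit 365 → not met
9. certified spill responders 0 < 2 → not met
10. auto liability coverage $475,000 ≥ $300,000 → met
11. spill-response drill 219 days ago vs limit 180 → not met
12. condition 'transports medical waste' holds; vehicle leak inspection 568 days ago vs limit 540 → not met
Not met: 1, 3, 4, 6, 7, 8, 9, 11, 12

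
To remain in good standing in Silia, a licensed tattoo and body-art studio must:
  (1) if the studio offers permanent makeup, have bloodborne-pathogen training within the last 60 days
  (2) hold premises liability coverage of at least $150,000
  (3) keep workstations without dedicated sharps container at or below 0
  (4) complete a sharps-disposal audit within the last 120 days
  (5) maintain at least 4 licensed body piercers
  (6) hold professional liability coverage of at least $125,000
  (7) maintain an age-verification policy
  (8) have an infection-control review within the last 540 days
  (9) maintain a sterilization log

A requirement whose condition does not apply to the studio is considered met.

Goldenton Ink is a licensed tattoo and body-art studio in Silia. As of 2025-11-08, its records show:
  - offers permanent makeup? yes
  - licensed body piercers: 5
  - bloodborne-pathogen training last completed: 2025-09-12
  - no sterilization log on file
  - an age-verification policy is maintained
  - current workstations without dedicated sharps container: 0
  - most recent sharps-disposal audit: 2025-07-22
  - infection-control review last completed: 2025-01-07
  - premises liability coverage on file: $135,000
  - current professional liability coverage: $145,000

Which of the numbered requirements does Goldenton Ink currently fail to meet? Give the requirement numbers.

1. condition 'offers permanent makeup' holds; bloodborne-pathogen training 57 days ago vs limit 60 → met
2. premises liability coverage $135,000 < $150,000 → not met
3. workstations without dedicated sharps container 0 ≤ 0 → met
4. sharps-disposal audit 109 days ago vs limit 120 → met
5. licensed body piercers 5 ≥ 4 → met
6. professional liability coverage $145,000 ≥ $125,000 → met
7. age-verification policy present → met
8. infection-control review 305 days ago vs limit 540 → met
9. sterilization log absent → not met
Not met: 2, 9

2, 9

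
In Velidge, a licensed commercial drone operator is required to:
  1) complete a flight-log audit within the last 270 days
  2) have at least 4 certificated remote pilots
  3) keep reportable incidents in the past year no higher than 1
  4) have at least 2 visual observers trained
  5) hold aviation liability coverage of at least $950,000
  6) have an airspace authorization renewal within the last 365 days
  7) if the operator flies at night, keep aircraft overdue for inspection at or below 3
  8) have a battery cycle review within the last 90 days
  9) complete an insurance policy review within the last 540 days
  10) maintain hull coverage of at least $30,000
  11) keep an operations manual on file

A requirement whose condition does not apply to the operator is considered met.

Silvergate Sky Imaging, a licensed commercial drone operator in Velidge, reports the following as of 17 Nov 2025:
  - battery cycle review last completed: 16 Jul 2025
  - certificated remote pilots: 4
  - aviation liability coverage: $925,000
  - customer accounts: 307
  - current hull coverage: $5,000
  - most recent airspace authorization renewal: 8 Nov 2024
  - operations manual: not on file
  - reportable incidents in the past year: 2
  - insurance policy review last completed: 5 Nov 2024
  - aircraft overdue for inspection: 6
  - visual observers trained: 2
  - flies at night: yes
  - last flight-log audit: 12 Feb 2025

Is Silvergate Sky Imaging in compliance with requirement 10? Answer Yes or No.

No

10. hull coverage $5,000 < $30,000 → not met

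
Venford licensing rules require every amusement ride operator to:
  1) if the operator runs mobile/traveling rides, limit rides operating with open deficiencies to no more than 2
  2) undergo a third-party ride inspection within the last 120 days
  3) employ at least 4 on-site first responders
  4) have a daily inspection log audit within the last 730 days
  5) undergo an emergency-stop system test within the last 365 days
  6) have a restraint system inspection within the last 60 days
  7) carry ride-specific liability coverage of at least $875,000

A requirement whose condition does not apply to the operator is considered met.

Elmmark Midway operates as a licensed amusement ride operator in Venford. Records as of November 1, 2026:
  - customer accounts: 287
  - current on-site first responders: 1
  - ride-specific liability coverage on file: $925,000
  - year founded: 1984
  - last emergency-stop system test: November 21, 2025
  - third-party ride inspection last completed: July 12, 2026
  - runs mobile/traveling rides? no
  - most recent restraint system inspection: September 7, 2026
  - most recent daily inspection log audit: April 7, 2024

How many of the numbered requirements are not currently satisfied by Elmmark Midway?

1. condition 'runs mobile/traveling rides' does not hold → requirement n/a → met
2. third-party ride inspection 112 days ago vs limit 120 → met
3. on-site first responders 1 < 4 → not met
4. daily inspection log audit 938 days ago vs limit 730 → not met
5. emergency-stop system test 345 days ago vs limit 365 → met
6. restraint system inspection 55 days ago vs limit 60 → met
7. ride-specific liability coverage $925,000 ≥ $875,000 → met
Not met: 2 of 7

2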